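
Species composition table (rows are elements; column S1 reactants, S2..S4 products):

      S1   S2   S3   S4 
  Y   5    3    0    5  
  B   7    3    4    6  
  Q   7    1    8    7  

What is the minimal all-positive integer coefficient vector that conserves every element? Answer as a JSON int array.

Coefficients: [5, 5, 2, 2]

Y: 5·5 = 25 | 5·3+2·0+2·5 = 25
B: 5·7 = 35 | 5·3+2·4+2·6 = 35
Q: 5·7 = 35 | 5·1+2·8+2·7 = 35
gcd(5,5,2,2) = 1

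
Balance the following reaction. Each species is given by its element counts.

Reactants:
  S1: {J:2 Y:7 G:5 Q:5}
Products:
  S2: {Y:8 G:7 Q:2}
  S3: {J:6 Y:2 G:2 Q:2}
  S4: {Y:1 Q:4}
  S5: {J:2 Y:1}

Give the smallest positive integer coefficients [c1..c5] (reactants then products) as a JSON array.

J: 6·2 = 12 | 4·0+1·6+5·0+3·2 = 12
Y: 6·7 = 42 | 4·8+1·2+5·1+3·1 = 42
G: 6·5 = 30 | 4·7+1·2+5·0+3·0 = 30
Q: 6·5 = 30 | 4·2+1·2+5·4+3·0 = 30
gcd(6,4,1,5,3) = 1

Coefficients: [6, 4, 1, 5, 3]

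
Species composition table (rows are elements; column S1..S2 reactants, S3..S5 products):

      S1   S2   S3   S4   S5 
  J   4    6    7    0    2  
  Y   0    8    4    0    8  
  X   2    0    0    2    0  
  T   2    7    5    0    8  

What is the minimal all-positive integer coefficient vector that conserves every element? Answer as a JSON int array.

J: 5·4+4·6 = 44 | 6·7+5·0+1·2 = 44
Y: 5·0+4·8 = 32 | 6·4+5·0+1·8 = 32
X: 5·2+4·0 = 10 | 6·0+5·2+1·0 = 10
T: 5·2+4·7 = 38 | 6·5+5·0+1·8 = 38
gcd(5,4,6,5,1) = 1

Coefficients: [5, 4, 6, 5, 1]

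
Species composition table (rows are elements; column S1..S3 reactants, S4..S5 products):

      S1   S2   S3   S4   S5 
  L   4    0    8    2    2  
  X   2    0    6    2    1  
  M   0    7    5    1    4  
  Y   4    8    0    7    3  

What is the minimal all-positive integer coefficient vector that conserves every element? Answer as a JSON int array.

Coefficients: [2, 3, 1, 2, 6]

L: 2·4+3·0+1·8 = 16 | 2·2+6·2 = 16
X: 2·2+3·0+1·6 = 10 | 2·2+6·1 = 10
M: 2·0+3·7+1·5 = 26 | 2·1+6·4 = 26
Y: 2·4+3·8+1·0 = 32 | 2·7+6·3 = 32
gcd(2,3,1,2,6) = 1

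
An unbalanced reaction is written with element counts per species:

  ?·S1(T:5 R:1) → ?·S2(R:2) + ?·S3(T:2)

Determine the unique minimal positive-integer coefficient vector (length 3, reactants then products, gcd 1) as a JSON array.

T: 2·5 = 10 | 1·0+5·2 = 10
R: 2·1 = 2 | 1·2+5·0 = 2
gcd(2,1,5) = 1

Coefficients: [2, 1, 5]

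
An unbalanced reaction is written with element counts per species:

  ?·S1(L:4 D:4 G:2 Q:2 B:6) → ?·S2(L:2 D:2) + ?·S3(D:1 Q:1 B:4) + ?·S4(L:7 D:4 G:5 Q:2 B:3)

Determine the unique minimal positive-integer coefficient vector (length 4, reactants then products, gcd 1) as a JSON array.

Coefficients: [5, 3, 6, 2]

L: 5·4 = 20 | 3·2+6·0+2·7 = 20
D: 5·4 = 20 | 3·2+6·1+2·4 = 20
G: 5·2 = 10 | 3·0+6·0+2·5 = 10
Q: 5·2 = 10 | 3·0+6·1+2·2 = 10
B: 5·6 = 30 | 3·0+6·4+2·3 = 30
gcd(5,3,6,2) = 1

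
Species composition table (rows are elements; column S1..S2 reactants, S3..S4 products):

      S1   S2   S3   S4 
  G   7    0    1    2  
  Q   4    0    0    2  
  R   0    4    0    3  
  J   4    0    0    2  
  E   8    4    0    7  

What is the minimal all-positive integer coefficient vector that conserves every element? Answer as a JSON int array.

Coefficients: [2, 3, 6, 4]

G: 2·7+3·0 = 14 | 6·1+4·2 = 14
Q: 2·4+3·0 = 8 | 6·0+4·2 = 8
R: 2·0+3·4 = 12 | 6·0+4·3 = 12
J: 2·4+3·0 = 8 | 6·0+4·2 = 8
E: 2·8+3·4 = 28 | 6·0+4·7 = 28
gcd(2,3,6,4) = 1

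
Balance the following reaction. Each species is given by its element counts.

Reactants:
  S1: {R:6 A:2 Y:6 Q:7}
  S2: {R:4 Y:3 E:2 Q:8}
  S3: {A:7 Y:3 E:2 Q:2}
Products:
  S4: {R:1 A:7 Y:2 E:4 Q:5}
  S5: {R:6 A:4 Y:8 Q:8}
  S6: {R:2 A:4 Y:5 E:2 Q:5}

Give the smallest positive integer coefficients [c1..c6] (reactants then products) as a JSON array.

R: 3·6+3·4+6·0 = 30 | 4·1+4·6+1·2 = 30
A: 3·2+3·0+6·7 = 48 | 4·7+4·4+1·4 = 48
Y: 3·6+3·3+6·3 = 45 | 4·2+4·8+1·5 = 45
E: 3·0+3·2+6·2 = 18 | 4·4+4·0+1·2 = 18
Q: 3·7+3·8+6·2 = 57 | 4·5+4·8+1·5 = 57
gcd(3,3,6,4,4,1) = 1

Coefficients: [3, 3, 6, 4, 4, 1]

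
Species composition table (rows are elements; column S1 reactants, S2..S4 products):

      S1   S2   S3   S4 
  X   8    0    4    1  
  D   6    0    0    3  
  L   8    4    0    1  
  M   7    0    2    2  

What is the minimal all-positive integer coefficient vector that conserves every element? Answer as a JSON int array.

Coefficients: [2, 3, 3, 4]

X: 2·8 = 16 | 3·0+3·4+4·1 = 16
D: 2·6 = 12 | 3·0+3·0+4·3 = 12
L: 2·8 = 16 | 3·4+3·0+4·1 = 16
M: 2·7 = 14 | 3·0+3·2+4·2 = 14
gcd(2,3,3,4) = 1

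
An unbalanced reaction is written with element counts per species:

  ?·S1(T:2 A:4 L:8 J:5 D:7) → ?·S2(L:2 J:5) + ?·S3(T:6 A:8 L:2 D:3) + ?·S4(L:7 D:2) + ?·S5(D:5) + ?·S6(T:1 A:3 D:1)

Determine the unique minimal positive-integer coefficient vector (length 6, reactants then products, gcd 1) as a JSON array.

T: 5·2 = 10 | 5·0+1·6+4·0+4·0+4·1 = 10
A: 5·4 = 20 | 5·0+1·8+4·0+4·0+4·3 = 20
L: 5·8 = 40 | 5·2+1·2+4·7+4·0+4·0 = 40
J: 5·5 = 25 | 5·5+1·0+4·0+4·0+4·0 = 25
D: 5·7 = 35 | 5·0+1·3+4·2+4·5+4·1 = 35
gcd(5,5,1,4,4,4) = 1

Coefficients: [5, 5, 1, 4, 4, 4]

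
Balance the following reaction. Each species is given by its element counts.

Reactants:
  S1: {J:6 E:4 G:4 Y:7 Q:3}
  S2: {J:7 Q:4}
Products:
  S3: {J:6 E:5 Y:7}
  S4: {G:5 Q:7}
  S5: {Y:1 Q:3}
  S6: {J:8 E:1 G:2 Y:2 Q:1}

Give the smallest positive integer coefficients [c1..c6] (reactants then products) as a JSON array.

Coefficients: [5, 4, 3, 2, 4, 5]

J: 5·6+4·7 = 58 | 3·6+2·0+4·0+5·8 = 58
E: 5·4+4·0 = 20 | 3·5+2·0+4·0+5·1 = 20
G: 5·4+4·0 = 20 | 3·0+2·5+4·0+5·2 = 20
Y: 5·7+4·0 = 35 | 3·7+2·0+4·1+5·2 = 35
Q: 5·3+4·4 = 31 | 3·0+2·7+4·3+5·1 = 31
gcd(5,4,3,2,4,5) = 1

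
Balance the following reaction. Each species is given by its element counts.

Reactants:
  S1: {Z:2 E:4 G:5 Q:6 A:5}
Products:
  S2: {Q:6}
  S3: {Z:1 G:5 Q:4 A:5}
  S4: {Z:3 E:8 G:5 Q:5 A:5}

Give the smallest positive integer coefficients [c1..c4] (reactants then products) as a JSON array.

Coefficients: [4, 1, 2, 2]

Z: 4·2 = 8 | 1·0+2·1+2·3 = 8
E: 4·4 = 16 | 1·0+2·0+2·8 = 16
G: 4·5 = 20 | 1·0+2·5+2·5 = 20
Q: 4·6 = 24 | 1·6+2·4+2·5 = 24
A: 4·5 = 20 | 1·0+2·5+2·5 = 20
gcd(4,1,2,2) = 1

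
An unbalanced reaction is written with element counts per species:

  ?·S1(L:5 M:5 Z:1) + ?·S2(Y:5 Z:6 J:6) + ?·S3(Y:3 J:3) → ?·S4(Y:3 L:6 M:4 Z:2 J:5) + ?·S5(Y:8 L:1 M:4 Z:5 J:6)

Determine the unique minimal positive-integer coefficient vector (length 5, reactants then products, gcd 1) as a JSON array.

Coefficients: [4, 2, 5, 3, 2]

Y: 4·0+2·5+5·3 = 25 | 3·3+2·8 = 25
L: 4·5+2·0+5·0 = 20 | 3·6+2·1 = 20
M: 4·5+2·0+5·0 = 20 | 3·4+2·4 = 20
Z: 4·1+2·6+5·0 = 16 | 3·2+2·5 = 16
J: 4·0+2·6+5·3 = 27 | 3·5+2·6 = 27
gcd(4,2,5,3,2) = 1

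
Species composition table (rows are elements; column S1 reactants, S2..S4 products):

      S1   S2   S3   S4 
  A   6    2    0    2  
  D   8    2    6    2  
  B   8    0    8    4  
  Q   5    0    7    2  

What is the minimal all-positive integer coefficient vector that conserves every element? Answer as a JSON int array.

A: 3·6 = 18 | 5·2+1·0+4·2 = 18
D: 3·8 = 24 | 5·2+1·6+4·2 = 24
B: 3·8 = 24 | 5·0+1·8+4·4 = 24
Q: 3·5 = 15 | 5·0+1·7+4·2 = 15
gcd(3,5,1,4) = 1

Coefficients: [3, 5, 1, 4]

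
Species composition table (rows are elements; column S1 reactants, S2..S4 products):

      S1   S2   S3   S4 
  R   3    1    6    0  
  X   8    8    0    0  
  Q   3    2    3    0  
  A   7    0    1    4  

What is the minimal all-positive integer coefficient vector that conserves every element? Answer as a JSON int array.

Coefficients: [3, 3, 1, 5]

R: 3·3 = 9 | 3·1+1·6+5·0 = 9
X: 3·8 = 24 | 3·8+1·0+5·0 = 24
Q: 3·3 = 9 | 3·2+1·3+5·0 = 9
A: 3·7 = 21 | 3·0+1·1+5·4 = 21
gcd(3,3,1,5) = 1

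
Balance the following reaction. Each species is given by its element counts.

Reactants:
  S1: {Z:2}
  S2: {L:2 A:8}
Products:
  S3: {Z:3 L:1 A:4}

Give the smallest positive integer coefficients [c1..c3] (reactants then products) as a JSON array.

Coefficients: [3, 1, 2]

Z: 3·2+1·0 = 6 | 2·3 = 6
L: 3·0+1·2 = 2 | 2·1 = 2
A: 3·0+1·8 = 8 | 2·4 = 8
gcd(3,1,2) = 1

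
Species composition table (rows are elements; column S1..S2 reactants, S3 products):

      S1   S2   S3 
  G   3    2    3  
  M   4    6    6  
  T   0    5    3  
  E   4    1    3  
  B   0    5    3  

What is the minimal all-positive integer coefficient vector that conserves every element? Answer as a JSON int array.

G: 3·3+3·2 = 15 | 5·3 = 15
M: 3·4+3·6 = 30 | 5·6 = 30
T: 3·0+3·5 = 15 | 5·3 = 15
E: 3·4+3·1 = 15 | 5·3 = 15
B: 3·0+3·5 = 15 | 5·3 = 15
gcd(3,3,5) = 1

Coefficients: [3, 3, 5]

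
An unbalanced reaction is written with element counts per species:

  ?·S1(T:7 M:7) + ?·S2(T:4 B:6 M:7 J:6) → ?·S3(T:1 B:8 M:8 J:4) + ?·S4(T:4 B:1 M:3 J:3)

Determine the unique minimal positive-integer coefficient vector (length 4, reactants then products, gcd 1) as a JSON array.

Coefficients: [1, 5, 3, 6]

T: 1·7+5·4 = 27 | 3·1+6·4 = 27
B: 1·0+5·6 = 30 | 3·8+6·1 = 30
M: 1·7+5·7 = 42 | 3·8+6·3 = 42
J: 1·0+5·6 = 30 | 3·4+6·3 = 30
gcd(1,5,3,6) = 1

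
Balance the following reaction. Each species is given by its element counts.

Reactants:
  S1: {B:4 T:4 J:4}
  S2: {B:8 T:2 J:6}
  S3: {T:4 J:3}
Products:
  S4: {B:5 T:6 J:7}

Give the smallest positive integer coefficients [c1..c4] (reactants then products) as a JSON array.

Coefficients: [1, 2, 4, 4]

B: 1·4+2·8+4·0 = 20 | 4·5 = 20
T: 1·4+2·2+4·4 = 24 | 4·6 = 24
J: 1·4+2·6+4·3 = 28 | 4·7 = 28
gcd(1,2,4,4) = 1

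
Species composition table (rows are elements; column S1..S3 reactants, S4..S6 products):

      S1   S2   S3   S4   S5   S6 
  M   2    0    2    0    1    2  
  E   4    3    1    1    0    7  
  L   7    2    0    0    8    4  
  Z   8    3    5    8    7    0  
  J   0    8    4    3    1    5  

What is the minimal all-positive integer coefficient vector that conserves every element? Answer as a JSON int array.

Coefficients: [6, 5, 1, 5, 4, 5]

M: 6·2+5·0+1·2 = 14 | 5·0+4·1+5·2 = 14
E: 6·4+5·3+1·1 = 40 | 5·1+4·0+5·7 = 40
L: 6·7+5·2+1·0 = 52 | 5·0+4·8+5·4 = 52
Z: 6·8+5·3+1·5 = 68 | 5·8+4·7+5·0 = 68
J: 6·0+5·8+1·4 = 44 | 5·3+4·1+5·5 = 44
gcd(6,5,1,5,4,5) = 1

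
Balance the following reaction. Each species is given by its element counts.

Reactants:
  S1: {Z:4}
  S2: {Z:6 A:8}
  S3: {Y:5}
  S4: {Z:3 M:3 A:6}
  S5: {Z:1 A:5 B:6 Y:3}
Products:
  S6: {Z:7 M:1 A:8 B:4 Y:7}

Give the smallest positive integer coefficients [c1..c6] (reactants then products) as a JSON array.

Coefficients: [5, 2, 6, 2, 4, 6]

Z: 5·4+2·6+6·0+2·3+4·1 = 42 | 6·7 = 42
M: 5·0+2·0+6·0+2·3+4·0 = 6 | 6·1 = 6
A: 5·0+2·8+6·0+2·6+4·5 = 48 | 6·8 = 48
B: 5·0+2·0+6·0+2·0+4·6 = 24 | 6·4 = 24
Y: 5·0+2·0+6·5+2·0+4·3 = 42 | 6·7 = 42
gcd(5,2,6,2,4,6) = 1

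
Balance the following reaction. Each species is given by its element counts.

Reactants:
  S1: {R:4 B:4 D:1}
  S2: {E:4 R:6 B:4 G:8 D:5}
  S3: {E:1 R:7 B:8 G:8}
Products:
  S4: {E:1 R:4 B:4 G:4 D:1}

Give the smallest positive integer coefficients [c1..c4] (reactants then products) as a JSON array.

Coefficients: [1, 1, 2, 6]

E: 1·0+1·4+2·1 = 6 | 6·1 = 6
R: 1·4+1·6+2·7 = 24 | 6·4 = 24
B: 1·4+1·4+2·8 = 24 | 6·4 = 24
G: 1·0+1·8+2·8 = 24 | 6·4 = 24
D: 1·1+1·5+2·0 = 6 | 6·1 = 6
gcd(1,1,2,6) = 1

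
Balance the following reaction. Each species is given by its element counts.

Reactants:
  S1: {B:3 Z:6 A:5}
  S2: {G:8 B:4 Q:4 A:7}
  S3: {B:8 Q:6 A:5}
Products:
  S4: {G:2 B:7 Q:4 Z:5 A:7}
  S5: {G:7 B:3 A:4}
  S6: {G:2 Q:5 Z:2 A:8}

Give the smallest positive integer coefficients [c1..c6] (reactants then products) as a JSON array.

G: 4·0+5·8+1·0 = 40 | 4·2+4·7+2·2 = 40
B: 4·3+5·4+1·8 = 40 | 4·7+4·3+2·0 = 40
Q: 4·0+5·4+1·6 = 26 | 4·4+4·0+2·5 = 26
Z: 4·6+5·0+1·0 = 24 | 4·5+4·0+2·2 = 24
A: 4·5+5·7+1·5 = 60 | 4·7+4·4+2·8 = 60
gcd(4,5,1,4,4,2) = 1

Coefficients: [4, 5, 1, 4, 4, 2]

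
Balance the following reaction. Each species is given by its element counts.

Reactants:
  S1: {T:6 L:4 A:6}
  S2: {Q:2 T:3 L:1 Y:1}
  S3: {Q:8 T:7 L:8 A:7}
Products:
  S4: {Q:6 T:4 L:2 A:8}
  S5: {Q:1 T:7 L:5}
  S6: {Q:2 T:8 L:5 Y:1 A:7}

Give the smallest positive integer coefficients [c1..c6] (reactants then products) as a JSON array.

Q: 6·0+5·2+1·8 = 18 | 1·6+2·1+5·2 = 18
T: 6·6+5·3+1·7 = 58 | 1·4+2·7+5·8 = 58
L: 6·4+5·1+1·8 = 37 | 1·2+2·5+5·5 = 37
Y: 6·0+5·1+1·0 = 5 | 1·0+2·0+5·1 = 5
A: 6·6+5·0+1·7 = 43 | 1·8+2·0+5·7 = 43
gcd(6,5,1,1,2,5) = 1

Coefficients: [6, 5, 1, 1, 2, 5]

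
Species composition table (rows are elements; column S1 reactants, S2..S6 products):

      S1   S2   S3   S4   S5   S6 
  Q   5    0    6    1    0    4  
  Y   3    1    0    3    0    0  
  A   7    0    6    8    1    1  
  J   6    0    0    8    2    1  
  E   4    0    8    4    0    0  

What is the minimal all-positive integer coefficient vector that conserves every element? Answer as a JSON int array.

Q: 5·5 = 25 | 6·0+1·6+3·1+1·0+4·4 = 25
Y: 5·3 = 15 | 6·1+1·0+3·3+1·0+4·0 = 15
A: 5·7 = 35 | 6·0+1·6+3·8+1·1+4·1 = 35
J: 5·6 = 30 | 6·0+1·0+3·8+1·2+4·1 = 30
E: 5·4 = 20 | 6·0+1·8+3·4+1·0+4·0 = 20
gcd(5,6,1,3,1,4) = 1

Coefficients: [5, 6, 1, 3, 1, 4]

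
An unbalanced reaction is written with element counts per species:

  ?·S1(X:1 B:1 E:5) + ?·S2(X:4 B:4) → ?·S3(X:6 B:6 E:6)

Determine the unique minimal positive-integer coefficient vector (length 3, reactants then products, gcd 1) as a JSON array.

Coefficients: [6, 6, 5]

X: 6·1+6·4 = 30 | 5·6 = 30
B: 6·1+6·4 = 30 | 5·6 = 30
E: 6·5+6·0 = 30 | 5·6 = 30
gcd(6,6,5) = 1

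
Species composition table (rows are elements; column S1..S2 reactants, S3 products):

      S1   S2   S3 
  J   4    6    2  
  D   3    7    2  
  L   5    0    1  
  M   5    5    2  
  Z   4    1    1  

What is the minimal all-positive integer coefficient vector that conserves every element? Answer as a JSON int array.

J: 1·4+1·6 = 10 | 5·2 = 10
D: 1·3+1·7 = 10 | 5·2 = 10
L: 1·5+1·0 = 5 | 5·1 = 5
M: 1·5+1·5 = 10 | 5·2 = 10
Z: 1·4+1·1 = 5 | 5·1 = 5
gcd(1,1,5) = 1

Coefficients: [1, 1, 5]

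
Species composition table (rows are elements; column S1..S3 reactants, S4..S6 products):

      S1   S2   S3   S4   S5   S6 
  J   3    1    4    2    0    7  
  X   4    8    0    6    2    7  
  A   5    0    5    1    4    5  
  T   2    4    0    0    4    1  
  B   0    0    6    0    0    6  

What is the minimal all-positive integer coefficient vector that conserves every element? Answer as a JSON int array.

Coefficients: [5, 5, 6, 1, 6, 6]

J: 5·3+5·1+6·4 = 44 | 1·2+6·0+6·7 = 44
X: 5·4+5·8+6·0 = 60 | 1·6+6·2+6·7 = 60
A: 5·5+5·0+6·5 = 55 | 1·1+6·4+6·5 = 55
T: 5·2+5·4+6·0 = 30 | 1·0+6·4+6·1 = 30
B: 5·0+5·0+6·6 = 36 | 1·0+6·0+6·6 = 36
gcd(5,5,6,1,6,6) = 1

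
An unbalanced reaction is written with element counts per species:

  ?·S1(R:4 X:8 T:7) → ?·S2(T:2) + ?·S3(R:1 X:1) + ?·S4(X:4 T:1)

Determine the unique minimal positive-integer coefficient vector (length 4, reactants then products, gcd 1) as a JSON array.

Coefficients: [1, 3, 4, 1]

R: 1·4 = 4 | 3·0+4·1+1·0 = 4
X: 1·8 = 8 | 3·0+4·1+1·4 = 8
T: 1·7 = 7 | 3·2+4·0+1·1 = 7
gcd(1,3,4,1) = 1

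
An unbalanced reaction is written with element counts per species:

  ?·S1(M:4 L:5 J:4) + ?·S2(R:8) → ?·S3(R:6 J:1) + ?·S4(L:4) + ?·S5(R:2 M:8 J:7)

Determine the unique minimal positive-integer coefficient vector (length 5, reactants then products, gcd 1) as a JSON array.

R: 4·0+2·8 = 16 | 2·6+5·0+2·2 = 16
M: 4·4+2·0 = 16 | 2·0+5·0+2·8 = 16
L: 4·5+2·0 = 20 | 2·0+5·4+2·0 = 20
J: 4·4+2·0 = 16 | 2·1+5·0+2·7 = 16
gcd(4,2,2,5,2) = 1

Coefficients: [4, 2, 2, 5, 2]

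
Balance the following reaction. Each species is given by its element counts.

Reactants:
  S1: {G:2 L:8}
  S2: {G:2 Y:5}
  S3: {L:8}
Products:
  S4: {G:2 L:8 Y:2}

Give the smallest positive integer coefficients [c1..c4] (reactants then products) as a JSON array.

Coefficients: [3, 2, 2, 5]

G: 3·2+2·2+2·0 = 10 | 5·2 = 10
L: 3·8+2·0+2·8 = 40 | 5·8 = 40
Y: 3·0+2·5+2·0 = 10 | 5·2 = 10
gcd(3,2,2,5) = 1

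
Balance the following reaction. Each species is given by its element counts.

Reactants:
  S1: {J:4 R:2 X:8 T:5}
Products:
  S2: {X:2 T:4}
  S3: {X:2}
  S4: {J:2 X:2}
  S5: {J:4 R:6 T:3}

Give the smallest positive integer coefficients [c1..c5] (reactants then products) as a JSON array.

J: 3·4 = 12 | 3·0+5·0+4·2+1·4 = 12
R: 3·2 = 6 | 3·0+5·0+4·0+1·6 = 6
X: 3·8 = 24 | 3·2+5·2+4·2+1·0 = 24
T: 3·5 = 15 | 3·4+5·0+4·0+1·3 = 15
gcd(3,3,5,4,1) = 1

Coefficients: [3, 3, 5, 4, 1]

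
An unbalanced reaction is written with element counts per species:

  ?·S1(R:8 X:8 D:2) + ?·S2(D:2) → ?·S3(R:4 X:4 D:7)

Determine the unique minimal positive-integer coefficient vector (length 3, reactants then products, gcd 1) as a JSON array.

R: 1·8+6·0 = 8 | 2·4 = 8
X: 1·8+6·0 = 8 | 2·4 = 8
D: 1·2+6·2 = 14 | 2·7 = 14
gcd(1,6,2) = 1

Coefficients: [1, 6, 2]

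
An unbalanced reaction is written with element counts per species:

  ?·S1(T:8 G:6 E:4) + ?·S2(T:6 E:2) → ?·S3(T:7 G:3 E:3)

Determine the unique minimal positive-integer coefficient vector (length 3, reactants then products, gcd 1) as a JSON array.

T: 1·8+1·6 = 14 | 2·7 = 14
G: 1·6+1·0 = 6 | 2·3 = 6
E: 1·4+1·2 = 6 | 2·3 = 6
gcd(1,1,2) = 1

Coefficients: [1, 1, 2]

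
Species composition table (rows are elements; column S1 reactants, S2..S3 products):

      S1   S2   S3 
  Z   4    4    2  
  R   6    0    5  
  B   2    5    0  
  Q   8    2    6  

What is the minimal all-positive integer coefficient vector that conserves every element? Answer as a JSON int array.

Coefficients: [5, 2, 6]

Z: 5·4 = 20 | 2·4+6·2 = 20
R: 5·6 = 30 | 2·0+6·5 = 30
B: 5·2 = 10 | 2·5+6·0 = 10
Q: 5·8 = 40 | 2·2+6·6 = 40
gcd(5,2,6) = 1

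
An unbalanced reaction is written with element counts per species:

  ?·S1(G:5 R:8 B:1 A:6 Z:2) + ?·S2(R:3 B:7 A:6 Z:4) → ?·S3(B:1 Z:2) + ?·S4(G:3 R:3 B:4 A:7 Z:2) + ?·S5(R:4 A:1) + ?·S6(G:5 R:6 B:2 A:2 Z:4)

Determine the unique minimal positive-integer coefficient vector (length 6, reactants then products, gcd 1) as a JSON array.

G: 4·5+3·0 = 20 | 3·0+5·3+5·0+1·5 = 20
R: 4·8+3·3 = 41 | 3·0+5·3+5·4+1·6 = 41
B: 4·1+3·7 = 25 | 3·1+5·4+5·0+1·2 = 25
A: 4·6+3·6 = 42 | 3·0+5·7+5·1+1·2 = 42
Z: 4·2+3·4 = 20 | 3·2+5·2+5·0+1·4 = 20
gcd(4,3,3,5,5,1) = 1

Coefficients: [4, 3, 3, 5, 5, 1]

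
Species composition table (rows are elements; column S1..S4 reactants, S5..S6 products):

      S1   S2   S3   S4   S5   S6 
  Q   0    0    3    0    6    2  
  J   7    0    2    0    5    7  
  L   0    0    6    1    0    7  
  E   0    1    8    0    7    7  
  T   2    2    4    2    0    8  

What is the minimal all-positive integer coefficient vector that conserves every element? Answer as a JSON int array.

Q: 5·0+1·0+6·3+6·0 = 18 | 1·6+6·2 = 18
J: 5·7+1·0+6·2+6·0 = 47 | 1·5+6·7 = 47
L: 5·0+1·0+6·6+6·1 = 42 | 1·0+6·7 = 42
E: 5·0+1·1+6·8+6·0 = 49 | 1·7+6·7 = 49
T: 5·2+1·2+6·4+6·2 = 48 | 1·0+6·8 = 48
gcd(5,1,6,6,1,6) = 1

Coefficients: [5, 1, 6, 6, 1, 6]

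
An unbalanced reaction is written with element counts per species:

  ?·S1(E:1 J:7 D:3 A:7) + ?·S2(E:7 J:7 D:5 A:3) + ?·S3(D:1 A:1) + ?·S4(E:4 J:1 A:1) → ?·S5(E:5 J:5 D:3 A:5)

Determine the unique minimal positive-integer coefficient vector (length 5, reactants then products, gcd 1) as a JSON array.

Coefficients: [2, 1, 4, 4, 5]

E: 2·1+1·7+4·0+4·4 = 25 | 5·5 = 25
J: 2·7+1·7+4·0+4·1 = 25 | 5·5 = 25
D: 2·3+1·5+4·1+4·0 = 15 | 5·3 = 15
A: 2·7+1·3+4·1+4·1 = 25 | 5·5 = 25
gcd(2,1,4,4,5) = 1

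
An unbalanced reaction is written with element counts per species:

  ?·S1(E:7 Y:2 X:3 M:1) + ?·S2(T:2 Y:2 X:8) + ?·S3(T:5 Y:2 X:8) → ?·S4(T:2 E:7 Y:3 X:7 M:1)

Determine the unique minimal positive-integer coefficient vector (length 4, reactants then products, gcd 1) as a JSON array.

T: 6·0+1·2+2·5 = 12 | 6·2 = 12
E: 6·7+1·0+2·0 = 42 | 6·7 = 42
Y: 6·2+1·2+2·2 = 18 | 6·3 = 18
X: 6·3+1·8+2·8 = 42 | 6·7 = 42
M: 6·1+1·0+2·0 = 6 | 6·1 = 6
gcd(6,1,2,6) = 1

Coefficients: [6, 1, 2, 6]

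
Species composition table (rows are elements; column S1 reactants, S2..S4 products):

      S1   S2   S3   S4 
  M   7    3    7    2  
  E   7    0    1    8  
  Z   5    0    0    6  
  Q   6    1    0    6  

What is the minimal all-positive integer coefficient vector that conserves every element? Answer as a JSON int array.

M: 6·7 = 42 | 6·3+2·7+5·2 = 42
E: 6·7 = 42 | 6·0+2·1+5·8 = 42
Z: 6·5 = 30 | 6·0+2·0+5·6 = 30
Q: 6·6 = 36 | 6·1+2·0+5·6 = 36
gcd(6,6,2,5) = 1

Coefficients: [6, 6, 2, 5]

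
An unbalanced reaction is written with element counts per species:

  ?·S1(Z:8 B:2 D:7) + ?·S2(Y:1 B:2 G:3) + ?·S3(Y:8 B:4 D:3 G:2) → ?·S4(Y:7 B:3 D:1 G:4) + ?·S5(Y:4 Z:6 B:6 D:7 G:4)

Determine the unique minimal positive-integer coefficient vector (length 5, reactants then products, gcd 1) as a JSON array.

Y: 3·0+6·1+3·8 = 30 | 2·7+4·4 = 30
Z: 3·8+6·0+3·0 = 24 | 2·0+4·6 = 24
B: 3·2+6·2+3·4 = 30 | 2·3+4·6 = 30
D: 3·7+6·0+3·3 = 30 | 2·1+4·7 = 30
G: 3·0+6·3+3·2 = 24 | 2·4+4·4 = 24
gcd(3,6,3,2,4) = 1

Coefficients: [3, 6, 3, 2, 4]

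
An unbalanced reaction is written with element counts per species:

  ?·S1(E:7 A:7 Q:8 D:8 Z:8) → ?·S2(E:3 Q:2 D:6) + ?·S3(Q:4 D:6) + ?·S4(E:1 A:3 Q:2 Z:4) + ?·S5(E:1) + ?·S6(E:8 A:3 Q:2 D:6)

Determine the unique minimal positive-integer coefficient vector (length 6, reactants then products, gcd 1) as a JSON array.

E: 3·7 = 21 | 1·3+2·0+6·1+4·1+1·8 = 21
A: 3·7 = 21 | 1·0+2·0+6·3+4·0+1·3 = 21
Q: 3·8 = 24 | 1·2+2·4+6·2+4·0+1·2 = 24
D: 3·8 = 24 | 1·6+2·6+6·0+4·0+1·6 = 24
Z: 3·8 = 24 | 1·0+2·0+6·4+4·0+1·0 = 24
gcd(3,1,2,6,4,1) = 1

Coefficients: [3, 1, 2, 6, 4, 1]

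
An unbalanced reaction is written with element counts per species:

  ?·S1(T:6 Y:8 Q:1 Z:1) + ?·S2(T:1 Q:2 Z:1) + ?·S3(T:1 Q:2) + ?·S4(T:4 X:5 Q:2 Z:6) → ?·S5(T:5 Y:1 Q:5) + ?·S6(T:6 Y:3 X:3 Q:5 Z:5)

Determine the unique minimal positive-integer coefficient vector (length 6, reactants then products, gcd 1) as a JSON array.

Coefficients: [2, 5, 6, 3, 1, 5]

T: 2·6+5·1+6·1+3·4 = 35 | 1·5+5·6 = 35
Y: 2·8+5·0+6·0+3·0 = 16 | 1·1+5·3 = 16
X: 2·0+5·0+6·0+3·5 = 15 | 1·0+5·3 = 15
Q: 2·1+5·2+6·2+3·2 = 30 | 1·5+5·5 = 30
Z: 2·1+5·1+6·0+3·6 = 25 | 1·0+5·5 = 25
gcd(2,5,6,3,1,5) = 1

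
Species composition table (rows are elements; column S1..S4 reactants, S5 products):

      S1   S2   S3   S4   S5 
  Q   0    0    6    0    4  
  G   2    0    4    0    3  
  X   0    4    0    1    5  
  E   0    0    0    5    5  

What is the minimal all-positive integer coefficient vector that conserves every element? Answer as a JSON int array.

Q: 1·0+6·0+4·6+6·0 = 24 | 6·4 = 24
G: 1·2+6·0+4·4+6·0 = 18 | 6·3 = 18
X: 1·0+6·4+4·0+6·1 = 30 | 6·5 = 30
E: 1·0+6·0+4·0+6·5 = 30 | 6·5 = 30
gcd(1,6,4,6,6) = 1

Coefficients: [1, 6, 4, 6, 6]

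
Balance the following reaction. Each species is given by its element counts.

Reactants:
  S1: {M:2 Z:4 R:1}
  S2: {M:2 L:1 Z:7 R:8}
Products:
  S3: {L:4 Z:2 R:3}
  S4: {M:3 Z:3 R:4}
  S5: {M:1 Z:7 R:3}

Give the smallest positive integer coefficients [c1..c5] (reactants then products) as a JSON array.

Coefficients: [6, 4, 1, 5, 5]

M: 6·2+4·2 = 20 | 1·0+5·3+5·1 = 20
L: 6·0+4·1 = 4 | 1·4+5·0+5·0 = 4
Z: 6·4+4·7 = 52 | 1·2+5·3+5·7 = 52
R: 6·1+4·8 = 38 | 1·3+5·4+5·3 = 38
gcd(6,4,1,5,5) = 1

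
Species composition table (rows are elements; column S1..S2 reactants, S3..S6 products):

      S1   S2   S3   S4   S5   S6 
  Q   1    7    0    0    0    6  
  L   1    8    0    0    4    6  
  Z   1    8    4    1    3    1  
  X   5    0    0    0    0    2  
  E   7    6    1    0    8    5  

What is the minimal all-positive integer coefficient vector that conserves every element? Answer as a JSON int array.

Q: 2·1+4·7 = 30 | 5·0+6·0+1·0+5·6 = 30
L: 2·1+4·8 = 34 | 5·0+6·0+1·4+5·6 = 34
Z: 2·1+4·8 = 34 | 5·4+6·1+1·3+5·1 = 34
X: 2·5+4·0 = 10 | 5·0+6·0+1·0+5·2 = 10
E: 2·7+4·6 = 38 | 5·1+6·0+1·8+5·5 = 38
gcd(2,4,5,6,1,5) = 1

Coefficients: [2, 4, 5, 6, 1, 5]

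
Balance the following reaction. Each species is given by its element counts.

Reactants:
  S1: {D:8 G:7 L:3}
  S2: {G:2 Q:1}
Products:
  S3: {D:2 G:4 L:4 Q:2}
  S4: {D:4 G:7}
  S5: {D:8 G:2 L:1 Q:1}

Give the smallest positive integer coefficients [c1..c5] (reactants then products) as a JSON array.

D: 3·8+5·0 = 24 | 2·2+3·4+1·8 = 24
G: 3·7+5·2 = 31 | 2·4+3·7+1·2 = 31
L: 3·3+5·0 = 9 | 2·4+3·0+1·1 = 9
Q: 3·0+5·1 = 5 | 2·2+3·0+1·1 = 5
gcd(3,5,2,3,1) = 1

Coefficients: [3, 5, 2, 3, 1]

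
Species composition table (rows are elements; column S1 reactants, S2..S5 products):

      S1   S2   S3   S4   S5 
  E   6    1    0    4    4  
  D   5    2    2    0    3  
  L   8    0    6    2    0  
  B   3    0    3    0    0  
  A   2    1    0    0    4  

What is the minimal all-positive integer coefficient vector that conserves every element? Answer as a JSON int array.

E: 5·6 = 30 | 6·1+5·0+5·4+1·4 = 30
D: 5·5 = 25 | 6·2+5·2+5·0+1·3 = 25
L: 5·8 = 40 | 6·0+5·6+5·2+1·0 = 40
B: 5·3 = 15 | 6·0+5·3+5·0+1·0 = 15
A: 5·2 = 10 | 6·1+5·0+5·0+1·4 = 10
gcd(5,6,5,5,1) = 1

Coefficients: [5, 6, 5, 5, 1]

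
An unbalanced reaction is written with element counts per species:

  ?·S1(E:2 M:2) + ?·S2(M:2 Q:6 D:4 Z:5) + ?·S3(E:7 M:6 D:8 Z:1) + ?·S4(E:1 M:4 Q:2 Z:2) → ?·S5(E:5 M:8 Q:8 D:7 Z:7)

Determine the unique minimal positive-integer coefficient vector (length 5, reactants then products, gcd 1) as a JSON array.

E: 6·2+5·0+1·7+1·1 = 20 | 4·5 = 20
M: 6·2+5·2+1·6+1·4 = 32 | 4·8 = 32
Q: 6·0+5·6+1·0+1·2 = 32 | 4·8 = 32
D: 6·0+5·4+1·8+1·0 = 28 | 4·7 = 28
Z: 6·0+5·5+1·1+1·2 = 28 | 4·7 = 28
gcd(6,5,1,1,4) = 1

Coefficients: [6, 5, 1, 1, 4]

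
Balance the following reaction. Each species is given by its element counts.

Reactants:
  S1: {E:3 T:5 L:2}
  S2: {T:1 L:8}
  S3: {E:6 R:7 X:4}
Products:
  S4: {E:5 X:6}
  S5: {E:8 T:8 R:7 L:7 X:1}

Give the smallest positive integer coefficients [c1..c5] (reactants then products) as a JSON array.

E: 3·3+1·0+2·6 = 21 | 1·5+2·8 = 21
T: 3·5+1·1+2·0 = 16 | 1·0+2·8 = 16
R: 3·0+1·0+2·7 = 14 | 1·0+2·7 = 14
L: 3·2+1·8+2·0 = 14 | 1·0+2·7 = 14
X: 3·0+1·0+2·4 = 8 | 1·6+2·1 = 8
gcd(3,1,2,1,2) = 1

Coefficients: [3, 1, 2, 1, 2]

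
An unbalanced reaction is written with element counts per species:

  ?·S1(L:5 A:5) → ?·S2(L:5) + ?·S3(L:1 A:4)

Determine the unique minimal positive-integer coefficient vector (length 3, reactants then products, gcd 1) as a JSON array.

Coefficients: [4, 3, 5]

L: 4·5 = 20 | 3·5+5·1 = 20
A: 4·5 = 20 | 3·0+5·4 = 20
gcd(4,3,5) = 1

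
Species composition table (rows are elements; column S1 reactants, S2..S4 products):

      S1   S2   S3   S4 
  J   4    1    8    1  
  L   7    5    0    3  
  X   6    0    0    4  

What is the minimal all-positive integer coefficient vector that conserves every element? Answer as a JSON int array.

J: 4·4 = 16 | 2·1+1·8+6·1 = 16
L: 4·7 = 28 | 2·5+1·0+6·3 = 28
X: 4·6 = 24 | 2·0+1·0+6·4 = 24
gcd(4,2,1,6) = 1

Coefficients: [4, 2, 1, 6]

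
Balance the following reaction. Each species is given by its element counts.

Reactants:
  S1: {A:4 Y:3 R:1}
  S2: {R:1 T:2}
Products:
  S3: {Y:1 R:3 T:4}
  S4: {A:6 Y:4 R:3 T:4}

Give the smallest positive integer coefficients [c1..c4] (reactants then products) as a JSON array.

A: 3·4+6·0 = 12 | 1·0+2·6 = 12
Y: 3·3+6·0 = 9 | 1·1+2·4 = 9
R: 3·1+6·1 = 9 | 1·3+2·3 = 9
T: 3·0+6·2 = 12 | 1·4+2·4 = 12
gcd(3,6,1,2) = 1

Coefficients: [3, 6, 1, 2]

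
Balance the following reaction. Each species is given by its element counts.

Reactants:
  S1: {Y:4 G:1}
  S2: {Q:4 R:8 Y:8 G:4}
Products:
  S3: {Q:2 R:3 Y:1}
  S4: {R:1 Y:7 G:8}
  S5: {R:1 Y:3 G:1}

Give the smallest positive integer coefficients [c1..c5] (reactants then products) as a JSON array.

Coefficients: [1, 3, 6, 1, 5]

Q: 1·0+3·4 = 12 | 6·2+1·0+5·0 = 12
R: 1·0+3·8 = 24 | 6·3+1·1+5·1 = 24
Y: 1·4+3·8 = 28 | 6·1+1·7+5·3 = 28
G: 1·1+3·4 = 13 | 6·0+1·8+5·1 = 13
gcd(1,3,6,1,5) = 1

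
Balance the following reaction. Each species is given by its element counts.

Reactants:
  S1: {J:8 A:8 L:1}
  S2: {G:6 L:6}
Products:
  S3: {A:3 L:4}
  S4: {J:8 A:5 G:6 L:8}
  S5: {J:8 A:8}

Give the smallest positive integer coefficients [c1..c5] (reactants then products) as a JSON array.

J: 6·8+1·0 = 48 | 1·0+1·8+5·8 = 48
A: 6·8+1·0 = 48 | 1·3+1·5+5·8 = 48
G: 6·0+1·6 = 6 | 1·0+1·6+5·0 = 6
L: 6·1+1·6 = 12 | 1·4+1·8+5·0 = 12
gcd(6,1,1,1,5) = 1

Coefficients: [6, 1, 1, 1, 5]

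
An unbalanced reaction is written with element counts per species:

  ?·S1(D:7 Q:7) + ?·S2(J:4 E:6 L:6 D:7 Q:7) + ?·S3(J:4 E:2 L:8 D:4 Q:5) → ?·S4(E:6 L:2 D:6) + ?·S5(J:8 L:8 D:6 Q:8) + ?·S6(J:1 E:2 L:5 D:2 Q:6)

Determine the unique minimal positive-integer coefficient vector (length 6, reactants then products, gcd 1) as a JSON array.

Coefficients: [1, 3, 4, 3, 3, 4]

J: 1·0+3·4+4·4 = 28 | 3·0+3·8+4·1 = 28
E: 1·0+3·6+4·2 = 26 | 3·6+3·0+4·2 = 26
L: 1·0+3·6+4·8 = 50 | 3·2+3·8+4·5 = 50
D: 1·7+3·7+4·4 = 44 | 3·6+3·6+4·2 = 44
Q: 1·7+3·7+4·5 = 48 | 3·0+3·8+4·6 = 48
gcd(1,3,4,3,3,4) = 1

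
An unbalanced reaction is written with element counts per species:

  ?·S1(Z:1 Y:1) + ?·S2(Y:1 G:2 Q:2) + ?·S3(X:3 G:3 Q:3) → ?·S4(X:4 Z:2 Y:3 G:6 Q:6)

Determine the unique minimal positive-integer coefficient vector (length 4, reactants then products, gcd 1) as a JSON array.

Coefficients: [6, 3, 4, 3]

X: 6·0+3·0+4·3 = 12 | 3·4 = 12
Z: 6·1+3·0+4·0 = 6 | 3·2 = 6
Y: 6·1+3·1+4·0 = 9 | 3·3 = 9
G: 6·0+3·2+4·3 = 18 | 3·6 = 18
Q: 6·0+3·2+4·3 = 18 | 3·6 = 18
gcd(6,3,4,3) = 1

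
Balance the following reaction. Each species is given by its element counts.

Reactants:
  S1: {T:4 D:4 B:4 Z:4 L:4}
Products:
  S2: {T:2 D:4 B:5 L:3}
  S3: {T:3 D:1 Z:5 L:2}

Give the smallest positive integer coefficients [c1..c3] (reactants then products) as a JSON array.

Coefficients: [5, 4, 4]

T: 5·4 = 20 | 4·2+4·3 = 20
D: 5·4 = 20 | 4·4+4·1 = 20
B: 5·4 = 20 | 4·5+4·0 = 20
Z: 5·4 = 20 | 4·0+4·5 = 20
L: 5·4 = 20 | 4·3+4·2 = 20
gcd(5,4,4) = 1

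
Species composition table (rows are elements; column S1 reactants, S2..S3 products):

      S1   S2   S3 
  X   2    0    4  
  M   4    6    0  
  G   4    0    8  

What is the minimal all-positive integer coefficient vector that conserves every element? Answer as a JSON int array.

Coefficients: [6, 4, 3]

X: 6·2 = 12 | 4·0+3·4 = 12
M: 6·4 = 24 | 4·6+3·0 = 24
G: 6·4 = 24 | 4·0+3·8 = 24
gcd(6,4,3) = 1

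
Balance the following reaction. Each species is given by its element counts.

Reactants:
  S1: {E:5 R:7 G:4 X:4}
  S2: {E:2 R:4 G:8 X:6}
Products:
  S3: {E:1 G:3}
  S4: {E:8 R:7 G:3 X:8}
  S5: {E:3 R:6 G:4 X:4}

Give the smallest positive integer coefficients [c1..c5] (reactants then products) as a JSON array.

Coefficients: [5, 2, 3, 1, 6]

E: 5·5+2·2 = 29 | 3·1+1·8+6·3 = 29
R: 5·7+2·4 = 43 | 3·0+1·7+6·6 = 43
G: 5·4+2·8 = 36 | 3·3+1·3+6·4 = 36
X: 5·4+2·6 = 32 | 3·0+1·8+6·4 = 32
gcd(5,2,3,1,6) = 1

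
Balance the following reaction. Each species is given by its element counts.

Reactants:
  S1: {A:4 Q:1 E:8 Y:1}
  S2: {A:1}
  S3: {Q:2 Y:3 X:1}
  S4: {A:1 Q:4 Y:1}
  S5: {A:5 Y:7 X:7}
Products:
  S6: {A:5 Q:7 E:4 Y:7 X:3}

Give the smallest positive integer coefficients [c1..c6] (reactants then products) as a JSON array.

A: 2·4+3·1+5·0+4·1+1·5 = 20 | 4·5 = 20
Q: 2·1+3·0+5·2+4·4+1·0 = 28 | 4·7 = 28
E: 2·8+3·0+5·0+4·0+1·0 = 16 | 4·4 = 16
Y: 2·1+3·0+5·3+4·1+1·7 = 28 | 4·7 = 28
X: 2·0+3·0+5·1+4·0+1·7 = 12 | 4·3 = 12
gcd(2,3,5,4,1,4) = 1

Coefficients: [2, 3, 5, 4, 1, 4]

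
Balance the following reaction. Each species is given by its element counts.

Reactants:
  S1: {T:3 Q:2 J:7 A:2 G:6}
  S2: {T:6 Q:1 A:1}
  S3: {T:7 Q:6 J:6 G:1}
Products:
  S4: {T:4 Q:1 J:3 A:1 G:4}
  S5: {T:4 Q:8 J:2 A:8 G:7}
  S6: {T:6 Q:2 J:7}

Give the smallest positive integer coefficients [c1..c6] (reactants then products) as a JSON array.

T: 5·3+4·6+1·7 = 46 | 6·4+1·4+3·6 = 46
Q: 5·2+4·1+1·6 = 20 | 6·1+1·8+3·2 = 20
J: 5·7+4·0+1·6 = 41 | 6·3+1·2+3·7 = 41
A: 5·2+4·1+1·0 = 14 | 6·1+1·8+3·0 = 14
G: 5·6+4·0+1·1 = 31 | 6·4+1·7+3·0 = 31
gcd(5,4,1,6,1,3) = 1

Coefficients: [5, 4, 1, 6, 1, 3]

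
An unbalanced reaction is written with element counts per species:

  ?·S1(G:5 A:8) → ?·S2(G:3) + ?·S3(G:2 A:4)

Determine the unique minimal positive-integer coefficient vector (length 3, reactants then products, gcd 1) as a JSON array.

Coefficients: [3, 1, 6]

G: 3·5 = 15 | 1·3+6·2 = 15
A: 3·8 = 24 | 1·0+6·4 = 24
gcd(3,1,6) = 1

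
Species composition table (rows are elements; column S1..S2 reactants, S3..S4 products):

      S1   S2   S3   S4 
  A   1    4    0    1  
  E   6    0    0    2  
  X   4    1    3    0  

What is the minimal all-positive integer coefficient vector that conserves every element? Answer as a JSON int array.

A: 2·1+1·4 = 6 | 3·0+6·1 = 6
E: 2·6+1·0 = 12 | 3·0+6·2 = 12
X: 2·4+1·1 = 9 | 3·3+6·0 = 9
gcd(2,1,3,6) = 1

Coefficients: [2, 1, 3, 6]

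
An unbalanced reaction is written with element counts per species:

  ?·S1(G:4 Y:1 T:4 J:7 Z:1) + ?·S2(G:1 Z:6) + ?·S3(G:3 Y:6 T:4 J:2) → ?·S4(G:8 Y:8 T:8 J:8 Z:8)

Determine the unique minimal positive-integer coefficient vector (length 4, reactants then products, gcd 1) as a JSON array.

Coefficients: [4, 6, 6, 5]

G: 4·4+6·1+6·3 = 40 | 5·8 = 40
Y: 4·1+6·0+6·6 = 40 | 5·8 = 40
T: 4·4+6·0+6·4 = 40 | 5·8 = 40
J: 4·7+6·0+6·2 = 40 | 5·8 = 40
Z: 4·1+6·6+6·0 = 40 | 5·8 = 40
gcd(4,6,6,5) = 1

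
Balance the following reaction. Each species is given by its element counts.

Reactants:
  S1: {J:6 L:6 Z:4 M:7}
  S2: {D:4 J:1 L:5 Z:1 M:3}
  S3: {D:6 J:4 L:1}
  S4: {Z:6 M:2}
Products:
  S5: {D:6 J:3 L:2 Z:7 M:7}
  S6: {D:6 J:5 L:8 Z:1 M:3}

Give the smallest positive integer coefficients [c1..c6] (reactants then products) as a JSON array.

Coefficients: [2, 6, 4, 2, 3, 5]

D: 2·0+6·4+4·6+2·0 = 48 | 3·6+5·6 = 48
J: 2·6+6·1+4·4+2·0 = 34 | 3·3+5·5 = 34
L: 2·6+6·5+4·1+2·0 = 46 | 3·2+5·8 = 46
Z: 2·4+6·1+4·0+2·6 = 26 | 3·7+5·1 = 26
M: 2·7+6·3+4·0+2·2 = 36 | 3·7+5·3 = 36
gcd(2,6,4,2,3,5) = 1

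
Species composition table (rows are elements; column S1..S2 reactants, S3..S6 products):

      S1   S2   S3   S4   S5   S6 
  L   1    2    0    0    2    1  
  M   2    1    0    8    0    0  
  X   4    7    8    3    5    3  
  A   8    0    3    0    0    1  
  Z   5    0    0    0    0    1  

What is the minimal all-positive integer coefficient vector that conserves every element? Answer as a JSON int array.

Coefficients: [1, 6, 1, 1, 4, 5]

L: 1·1+6·2 = 13 | 1·0+1·0+4·2+5·1 = 13
M: 1·2+6·1 = 8 | 1·0+1·8+4·0+5·0 = 8
X: 1·4+6·7 = 46 | 1·8+1·3+4·5+5·3 = 46
A: 1·8+6·0 = 8 | 1·3+1·0+4·0+5·1 = 8
Z: 1·5+6·0 = 5 | 1·0+1·0+4·0+5·1 = 5
gcd(1,6,1,1,4,5) = 1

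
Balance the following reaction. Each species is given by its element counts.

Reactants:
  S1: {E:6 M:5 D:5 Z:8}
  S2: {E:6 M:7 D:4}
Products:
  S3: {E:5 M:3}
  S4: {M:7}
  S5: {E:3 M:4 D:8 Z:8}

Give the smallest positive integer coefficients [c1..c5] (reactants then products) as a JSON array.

Coefficients: [4, 3, 6, 1, 4]

E: 4·6+3·6 = 42 | 6·5+1·0+4·3 = 42
M: 4·5+3·7 = 41 | 6·3+1·7+4·4 = 41
D: 4·5+3·4 = 32 | 6·0+1·0+4·8 = 32
Z: 4·8+3·0 = 32 | 6·0+1·0+4·8 = 32
gcd(4,3,6,1,4) = 1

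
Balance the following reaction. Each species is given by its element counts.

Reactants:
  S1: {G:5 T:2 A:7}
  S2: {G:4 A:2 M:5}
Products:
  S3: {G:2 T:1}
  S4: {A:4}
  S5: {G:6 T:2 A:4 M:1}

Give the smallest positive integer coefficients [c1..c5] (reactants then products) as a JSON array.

G: 6·5+1·4 = 34 | 2·2+6·0+5·6 = 34
T: 6·2+1·0 = 12 | 2·1+6·0+5·2 = 12
A: 6·7+1·2 = 44 | 2·0+6·4+5·4 = 44
M: 6·0+1·5 = 5 | 2·0+6·0+5·1 = 5
gcd(6,1,2,6,5) = 1

Coefficients: [6, 1, 2, 6, 5]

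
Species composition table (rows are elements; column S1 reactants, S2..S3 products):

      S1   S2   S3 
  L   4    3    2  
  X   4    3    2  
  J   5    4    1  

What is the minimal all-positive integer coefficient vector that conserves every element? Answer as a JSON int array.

L: 5·4 = 20 | 6·3+1·2 = 20
X: 5·4 = 20 | 6·3+1·2 = 20
J: 5·5 = 25 | 6·4+1·1 = 25
gcd(5,6,1) = 1

Coefficients: [5, 6, 1]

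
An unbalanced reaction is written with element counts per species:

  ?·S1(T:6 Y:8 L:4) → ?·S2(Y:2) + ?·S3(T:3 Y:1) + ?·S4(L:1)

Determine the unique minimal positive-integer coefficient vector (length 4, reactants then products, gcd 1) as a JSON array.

Coefficients: [1, 3, 2, 4]

T: 1·6 = 6 | 3·0+2·3+4·0 = 6
Y: 1·8 = 8 | 3·2+2·1+4·0 = 8
L: 1·4 = 4 | 3·0+2·0+4·1 = 4
gcd(1,3,2,4) = 1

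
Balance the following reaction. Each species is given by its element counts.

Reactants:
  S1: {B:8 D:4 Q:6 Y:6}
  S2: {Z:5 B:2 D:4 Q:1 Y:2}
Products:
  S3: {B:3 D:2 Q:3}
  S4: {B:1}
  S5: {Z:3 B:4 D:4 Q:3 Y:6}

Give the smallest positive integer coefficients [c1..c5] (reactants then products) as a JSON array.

Coefficients: [4, 3, 4, 6, 5]

Z: 4·0+3·5 = 15 | 4·0+6·0+5·3 = 15
B: 4·8+3·2 = 38 | 4·3+6·1+5·4 = 38
D: 4·4+3·4 = 28 | 4·2+6·0+5·4 = 28
Q: 4·6+3·1 = 27 | 4·3+6·0+5·3 = 27
Y: 4·6+3·2 = 30 | 4·0+6·0+5·6 = 30
gcd(4,3,4,6,5) = 1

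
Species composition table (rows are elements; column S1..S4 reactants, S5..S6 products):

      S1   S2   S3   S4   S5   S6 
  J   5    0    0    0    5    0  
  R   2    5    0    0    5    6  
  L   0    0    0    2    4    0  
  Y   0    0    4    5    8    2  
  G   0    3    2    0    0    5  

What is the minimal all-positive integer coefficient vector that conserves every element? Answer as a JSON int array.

Coefficients: [2, 6, 1, 4, 2, 4]

J: 2·5+6·0+1·0+4·0 = 10 | 2·5+4·0 = 10
R: 2·2+6·5+1·0+4·0 = 34 | 2·5+4·6 = 34
L: 2·0+6·0+1·0+4·2 = 8 | 2·4+4·0 = 8
Y: 2·0+6·0+1·4+4·5 = 24 | 2·8+4·2 = 24
G: 2·0+6·3+1·2+4·0 = 20 | 2·0+4·5 = 20
gcd(2,6,1,4,2,4) = 1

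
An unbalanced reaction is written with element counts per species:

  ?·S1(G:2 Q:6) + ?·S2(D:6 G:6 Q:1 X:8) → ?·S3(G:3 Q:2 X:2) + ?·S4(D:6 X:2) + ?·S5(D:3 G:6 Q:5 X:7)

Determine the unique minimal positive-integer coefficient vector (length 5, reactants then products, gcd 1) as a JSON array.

Coefficients: [3, 4, 6, 3, 2]

D: 3·0+4·6 = 24 | 6·0+3·6+2·3 = 24
G: 3·2+4·6 = 30 | 6·3+3·0+2·6 = 30
Q: 3·6+4·1 = 22 | 6·2+3·0+2·5 = 22
X: 3·0+4·8 = 32 | 6·2+3·2+2·7 = 32
gcd(3,4,6,3,2) = 1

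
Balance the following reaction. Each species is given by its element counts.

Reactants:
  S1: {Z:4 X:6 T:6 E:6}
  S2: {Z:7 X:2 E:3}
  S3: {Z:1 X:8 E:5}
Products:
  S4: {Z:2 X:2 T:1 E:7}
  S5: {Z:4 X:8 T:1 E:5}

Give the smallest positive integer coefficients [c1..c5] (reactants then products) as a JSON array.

Z: 1·4+2·7+4·1 = 22 | 1·2+5·4 = 22
X: 1·6+2·2+4·8 = 42 | 1·2+5·8 = 42
T: 1·6+2·0+4·0 = 6 | 1·1+5·1 = 6
E: 1·6+2·3+4·5 = 32 | 1·7+5·5 = 32
gcd(1,2,4,1,5) = 1

Coefficients: [1, 2, 4, 1, 5]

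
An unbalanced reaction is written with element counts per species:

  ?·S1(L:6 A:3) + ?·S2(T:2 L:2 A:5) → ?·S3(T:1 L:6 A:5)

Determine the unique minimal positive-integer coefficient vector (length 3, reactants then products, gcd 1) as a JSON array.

T: 5·0+3·2 = 6 | 6·1 = 6
L: 5·6+3·2 = 36 | 6·6 = 36
A: 5·3+3·5 = 30 | 6·5 = 30
gcd(5,3,6) = 1

Coefficients: [5, 3, 6]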